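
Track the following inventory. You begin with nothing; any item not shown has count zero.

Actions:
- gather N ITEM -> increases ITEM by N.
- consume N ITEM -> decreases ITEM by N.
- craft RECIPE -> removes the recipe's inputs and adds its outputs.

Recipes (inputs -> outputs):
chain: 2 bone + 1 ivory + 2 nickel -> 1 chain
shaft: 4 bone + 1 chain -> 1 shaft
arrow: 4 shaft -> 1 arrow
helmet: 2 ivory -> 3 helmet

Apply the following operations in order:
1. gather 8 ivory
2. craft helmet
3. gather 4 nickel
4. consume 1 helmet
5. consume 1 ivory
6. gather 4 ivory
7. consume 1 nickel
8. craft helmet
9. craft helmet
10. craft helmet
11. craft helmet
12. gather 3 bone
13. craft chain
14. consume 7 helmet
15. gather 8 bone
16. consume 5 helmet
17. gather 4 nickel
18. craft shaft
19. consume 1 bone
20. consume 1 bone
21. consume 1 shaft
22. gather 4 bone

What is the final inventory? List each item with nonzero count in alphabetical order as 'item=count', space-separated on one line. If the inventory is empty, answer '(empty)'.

After 1 (gather 8 ivory): ivory=8
After 2 (craft helmet): helmet=3 ivory=6
After 3 (gather 4 nickel): helmet=3 ivory=6 nickel=4
After 4 (consume 1 helmet): helmet=2 ivory=6 nickel=4
After 5 (consume 1 ivory): helmet=2 ivory=5 nickel=4
After 6 (gather 4 ivory): helmet=2 ivory=9 nickel=4
After 7 (consume 1 nickel): helmet=2 ivory=9 nickel=3
After 8 (craft helmet): helmet=5 ivory=7 nickel=3
After 9 (craft helmet): helmet=8 ivory=5 nickel=3
After 10 (craft helmet): helmet=11 ivory=3 nickel=3
After 11 (craft helmet): helmet=14 ivory=1 nickel=3
After 12 (gather 3 bone): bone=3 helmet=14 ivory=1 nickel=3
After 13 (craft chain): bone=1 chain=1 helmet=14 nickel=1
After 14 (consume 7 helmet): bone=1 chain=1 helmet=7 nickel=1
After 15 (gather 8 bone): bone=9 chain=1 helmet=7 nickel=1
After 16 (consume 5 helmet): bone=9 chain=1 helmet=2 nickel=1
After 17 (gather 4 nickel): bone=9 chain=1 helmet=2 nickel=5
After 18 (craft shaft): bone=5 helmet=2 nickel=5 shaft=1
After 19 (consume 1 bone): bone=4 helmet=2 nickel=5 shaft=1
After 20 (consume 1 bone): bone=3 helmet=2 nickel=5 shaft=1
After 21 (consume 1 shaft): bone=3 helmet=2 nickel=5
After 22 (gather 4 bone): bone=7 helmet=2 nickel=5

Answer: bone=7 helmet=2 nickel=5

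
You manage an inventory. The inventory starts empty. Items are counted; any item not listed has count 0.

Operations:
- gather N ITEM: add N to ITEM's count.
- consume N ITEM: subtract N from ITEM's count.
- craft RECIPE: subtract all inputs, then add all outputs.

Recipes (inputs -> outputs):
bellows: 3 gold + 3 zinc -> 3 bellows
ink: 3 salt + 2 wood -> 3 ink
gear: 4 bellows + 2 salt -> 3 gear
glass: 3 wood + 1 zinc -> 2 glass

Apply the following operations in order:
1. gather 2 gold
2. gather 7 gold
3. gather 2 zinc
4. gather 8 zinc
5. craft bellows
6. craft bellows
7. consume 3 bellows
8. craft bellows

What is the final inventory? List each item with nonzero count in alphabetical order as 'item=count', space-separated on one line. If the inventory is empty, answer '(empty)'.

After 1 (gather 2 gold): gold=2
After 2 (gather 7 gold): gold=9
After 3 (gather 2 zinc): gold=9 zinc=2
After 4 (gather 8 zinc): gold=9 zinc=10
After 5 (craft bellows): bellows=3 gold=6 zinc=7
After 6 (craft bellows): bellows=6 gold=3 zinc=4
After 7 (consume 3 bellows): bellows=3 gold=3 zinc=4
After 8 (craft bellows): bellows=6 zinc=1

Answer: bellows=6 zinc=1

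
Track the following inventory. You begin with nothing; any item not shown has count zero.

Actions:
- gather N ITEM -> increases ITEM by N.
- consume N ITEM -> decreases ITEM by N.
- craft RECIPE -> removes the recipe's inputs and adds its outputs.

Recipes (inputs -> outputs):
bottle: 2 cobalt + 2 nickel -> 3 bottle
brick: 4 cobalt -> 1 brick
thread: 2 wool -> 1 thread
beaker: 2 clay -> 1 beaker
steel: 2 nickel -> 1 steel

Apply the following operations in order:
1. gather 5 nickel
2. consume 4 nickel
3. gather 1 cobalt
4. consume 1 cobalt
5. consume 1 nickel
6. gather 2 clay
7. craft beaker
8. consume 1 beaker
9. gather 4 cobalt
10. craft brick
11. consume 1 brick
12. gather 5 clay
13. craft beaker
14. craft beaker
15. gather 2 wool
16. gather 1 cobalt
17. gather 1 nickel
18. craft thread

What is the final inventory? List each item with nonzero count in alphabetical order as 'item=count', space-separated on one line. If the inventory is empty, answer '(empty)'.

Answer: beaker=2 clay=1 cobalt=1 nickel=1 thread=1

Derivation:
After 1 (gather 5 nickel): nickel=5
After 2 (consume 4 nickel): nickel=1
After 3 (gather 1 cobalt): cobalt=1 nickel=1
After 4 (consume 1 cobalt): nickel=1
After 5 (consume 1 nickel): (empty)
After 6 (gather 2 clay): clay=2
After 7 (craft beaker): beaker=1
After 8 (consume 1 beaker): (empty)
After 9 (gather 4 cobalt): cobalt=4
After 10 (craft brick): brick=1
After 11 (consume 1 brick): (empty)
After 12 (gather 5 clay): clay=5
After 13 (craft beaker): beaker=1 clay=3
After 14 (craft beaker): beaker=2 clay=1
After 15 (gather 2 wool): beaker=2 clay=1 wool=2
After 16 (gather 1 cobalt): beaker=2 clay=1 cobalt=1 wool=2
After 17 (gather 1 nickel): beaker=2 clay=1 cobalt=1 nickel=1 wool=2
After 18 (craft thread): beaker=2 clay=1 cobalt=1 nickel=1 thread=1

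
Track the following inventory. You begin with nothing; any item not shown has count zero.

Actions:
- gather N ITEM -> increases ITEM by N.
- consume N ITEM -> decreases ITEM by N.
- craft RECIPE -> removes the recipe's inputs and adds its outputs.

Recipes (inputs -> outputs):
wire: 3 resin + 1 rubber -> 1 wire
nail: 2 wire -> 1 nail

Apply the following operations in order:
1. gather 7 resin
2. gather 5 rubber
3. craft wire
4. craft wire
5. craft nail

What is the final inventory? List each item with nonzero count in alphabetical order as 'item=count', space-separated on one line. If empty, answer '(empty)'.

After 1 (gather 7 resin): resin=7
After 2 (gather 5 rubber): resin=7 rubber=5
After 3 (craft wire): resin=4 rubber=4 wire=1
After 4 (craft wire): resin=1 rubber=3 wire=2
After 5 (craft nail): nail=1 resin=1 rubber=3

Answer: nail=1 resin=1 rubber=3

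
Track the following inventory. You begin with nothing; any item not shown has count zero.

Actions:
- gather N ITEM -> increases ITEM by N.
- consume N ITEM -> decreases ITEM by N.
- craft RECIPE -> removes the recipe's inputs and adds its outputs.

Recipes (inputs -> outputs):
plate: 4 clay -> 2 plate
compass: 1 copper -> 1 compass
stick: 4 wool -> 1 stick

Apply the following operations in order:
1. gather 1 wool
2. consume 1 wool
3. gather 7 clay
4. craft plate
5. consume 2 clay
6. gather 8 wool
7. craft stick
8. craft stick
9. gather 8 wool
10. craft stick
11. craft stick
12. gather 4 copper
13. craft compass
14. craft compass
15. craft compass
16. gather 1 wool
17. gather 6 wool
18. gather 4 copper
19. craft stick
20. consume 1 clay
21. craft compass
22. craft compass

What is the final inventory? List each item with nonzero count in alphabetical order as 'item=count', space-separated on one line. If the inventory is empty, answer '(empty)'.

After 1 (gather 1 wool): wool=1
After 2 (consume 1 wool): (empty)
After 3 (gather 7 clay): clay=7
After 4 (craft plate): clay=3 plate=2
After 5 (consume 2 clay): clay=1 plate=2
After 6 (gather 8 wool): clay=1 plate=2 wool=8
After 7 (craft stick): clay=1 plate=2 stick=1 wool=4
After 8 (craft stick): clay=1 plate=2 stick=2
After 9 (gather 8 wool): clay=1 plate=2 stick=2 wool=8
After 10 (craft stick): clay=1 plate=2 stick=3 wool=4
After 11 (craft stick): clay=1 plate=2 stick=4
After 12 (gather 4 copper): clay=1 copper=4 plate=2 stick=4
After 13 (craft compass): clay=1 compass=1 copper=3 plate=2 stick=4
After 14 (craft compass): clay=1 compass=2 copper=2 plate=2 stick=4
After 15 (craft compass): clay=1 compass=3 copper=1 plate=2 stick=4
After 16 (gather 1 wool): clay=1 compass=3 copper=1 plate=2 stick=4 wool=1
After 17 (gather 6 wool): clay=1 compass=3 copper=1 plate=2 stick=4 wool=7
After 18 (gather 4 copper): clay=1 compass=3 copper=5 plate=2 stick=4 wool=7
After 19 (craft stick): clay=1 compass=3 copper=5 plate=2 stick=5 wool=3
After 20 (consume 1 clay): compass=3 copper=5 plate=2 stick=5 wool=3
After 21 (craft compass): compass=4 copper=4 plate=2 stick=5 wool=3
After 22 (craft compass): compass=5 copper=3 plate=2 stick=5 wool=3

Answer: compass=5 copper=3 plate=2 stick=5 wool=3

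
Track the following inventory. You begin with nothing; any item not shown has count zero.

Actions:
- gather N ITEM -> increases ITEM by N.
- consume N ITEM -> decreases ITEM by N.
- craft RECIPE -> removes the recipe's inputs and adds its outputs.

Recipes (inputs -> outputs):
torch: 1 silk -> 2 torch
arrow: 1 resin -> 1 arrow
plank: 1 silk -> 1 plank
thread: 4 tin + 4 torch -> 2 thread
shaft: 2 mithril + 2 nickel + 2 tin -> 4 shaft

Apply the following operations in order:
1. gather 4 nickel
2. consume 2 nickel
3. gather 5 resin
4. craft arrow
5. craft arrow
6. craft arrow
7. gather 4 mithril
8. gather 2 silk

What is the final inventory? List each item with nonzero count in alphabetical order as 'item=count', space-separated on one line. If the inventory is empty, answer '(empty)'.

After 1 (gather 4 nickel): nickel=4
After 2 (consume 2 nickel): nickel=2
After 3 (gather 5 resin): nickel=2 resin=5
After 4 (craft arrow): arrow=1 nickel=2 resin=4
After 5 (craft arrow): arrow=2 nickel=2 resin=3
After 6 (craft arrow): arrow=3 nickel=2 resin=2
After 7 (gather 4 mithril): arrow=3 mithril=4 nickel=2 resin=2
After 8 (gather 2 silk): arrow=3 mithril=4 nickel=2 resin=2 silk=2

Answer: arrow=3 mithril=4 nickel=2 resin=2 silk=2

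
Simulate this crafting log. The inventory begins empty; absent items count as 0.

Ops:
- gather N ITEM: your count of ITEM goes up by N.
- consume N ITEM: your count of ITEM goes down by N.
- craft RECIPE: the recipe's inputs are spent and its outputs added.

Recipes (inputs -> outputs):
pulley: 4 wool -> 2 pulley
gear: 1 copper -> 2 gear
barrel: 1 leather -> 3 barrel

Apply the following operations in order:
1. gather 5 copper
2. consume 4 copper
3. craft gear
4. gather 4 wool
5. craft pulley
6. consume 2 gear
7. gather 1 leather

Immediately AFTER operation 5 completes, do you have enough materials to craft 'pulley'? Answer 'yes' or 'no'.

After 1 (gather 5 copper): copper=5
After 2 (consume 4 copper): copper=1
After 3 (craft gear): gear=2
After 4 (gather 4 wool): gear=2 wool=4
After 5 (craft pulley): gear=2 pulley=2

Answer: no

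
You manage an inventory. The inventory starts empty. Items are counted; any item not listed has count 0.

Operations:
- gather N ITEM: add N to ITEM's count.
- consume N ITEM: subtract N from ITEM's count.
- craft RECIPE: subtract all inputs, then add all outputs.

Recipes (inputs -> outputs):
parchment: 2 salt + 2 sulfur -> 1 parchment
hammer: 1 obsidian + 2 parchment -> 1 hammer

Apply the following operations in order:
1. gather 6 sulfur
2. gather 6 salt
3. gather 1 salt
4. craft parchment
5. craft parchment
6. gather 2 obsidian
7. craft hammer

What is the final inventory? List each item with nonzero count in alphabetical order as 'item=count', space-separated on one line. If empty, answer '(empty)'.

After 1 (gather 6 sulfur): sulfur=6
After 2 (gather 6 salt): salt=6 sulfur=6
After 3 (gather 1 salt): salt=7 sulfur=6
After 4 (craft parchment): parchment=1 salt=5 sulfur=4
After 5 (craft parchment): parchment=2 salt=3 sulfur=2
After 6 (gather 2 obsidian): obsidian=2 parchment=2 salt=3 sulfur=2
After 7 (craft hammer): hammer=1 obsidian=1 salt=3 sulfur=2

Answer: hammer=1 obsidian=1 salt=3 sulfur=2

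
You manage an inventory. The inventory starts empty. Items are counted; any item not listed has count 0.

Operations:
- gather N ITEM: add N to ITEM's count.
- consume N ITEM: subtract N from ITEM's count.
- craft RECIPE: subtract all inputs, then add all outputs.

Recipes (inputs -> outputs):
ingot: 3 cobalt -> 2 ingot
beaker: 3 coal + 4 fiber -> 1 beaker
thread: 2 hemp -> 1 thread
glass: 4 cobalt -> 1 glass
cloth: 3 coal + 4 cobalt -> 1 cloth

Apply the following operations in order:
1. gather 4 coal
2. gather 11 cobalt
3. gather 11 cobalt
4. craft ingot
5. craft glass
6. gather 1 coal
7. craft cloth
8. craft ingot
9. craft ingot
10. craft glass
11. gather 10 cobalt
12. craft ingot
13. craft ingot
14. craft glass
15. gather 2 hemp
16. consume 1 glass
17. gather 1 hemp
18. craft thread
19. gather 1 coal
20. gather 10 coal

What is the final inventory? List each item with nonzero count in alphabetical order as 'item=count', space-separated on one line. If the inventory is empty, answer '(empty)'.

After 1 (gather 4 coal): coal=4
After 2 (gather 11 cobalt): coal=4 cobalt=11
After 3 (gather 11 cobalt): coal=4 cobalt=22
After 4 (craft ingot): coal=4 cobalt=19 ingot=2
After 5 (craft glass): coal=4 cobalt=15 glass=1 ingot=2
After 6 (gather 1 coal): coal=5 cobalt=15 glass=1 ingot=2
After 7 (craft cloth): cloth=1 coal=2 cobalt=11 glass=1 ingot=2
After 8 (craft ingot): cloth=1 coal=2 cobalt=8 glass=1 ingot=4
After 9 (craft ingot): cloth=1 coal=2 cobalt=5 glass=1 ingot=6
After 10 (craft glass): cloth=1 coal=2 cobalt=1 glass=2 ingot=6
After 11 (gather 10 cobalt): cloth=1 coal=2 cobalt=11 glass=2 ingot=6
After 12 (craft ingot): cloth=1 coal=2 cobalt=8 glass=2 ingot=8
After 13 (craft ingot): cloth=1 coal=2 cobalt=5 glass=2 ingot=10
After 14 (craft glass): cloth=1 coal=2 cobalt=1 glass=3 ingot=10
After 15 (gather 2 hemp): cloth=1 coal=2 cobalt=1 glass=3 hemp=2 ingot=10
After 16 (consume 1 glass): cloth=1 coal=2 cobalt=1 glass=2 hemp=2 ingot=10
After 17 (gather 1 hemp): cloth=1 coal=2 cobalt=1 glass=2 hemp=3 ingot=10
After 18 (craft thread): cloth=1 coal=2 cobalt=1 glass=2 hemp=1 ingot=10 thread=1
After 19 (gather 1 coal): cloth=1 coal=3 cobalt=1 glass=2 hemp=1 ingot=10 thread=1
After 20 (gather 10 coal): cloth=1 coal=13 cobalt=1 glass=2 hemp=1 ingot=10 thread=1

Answer: cloth=1 coal=13 cobalt=1 glass=2 hemp=1 ingot=10 thread=1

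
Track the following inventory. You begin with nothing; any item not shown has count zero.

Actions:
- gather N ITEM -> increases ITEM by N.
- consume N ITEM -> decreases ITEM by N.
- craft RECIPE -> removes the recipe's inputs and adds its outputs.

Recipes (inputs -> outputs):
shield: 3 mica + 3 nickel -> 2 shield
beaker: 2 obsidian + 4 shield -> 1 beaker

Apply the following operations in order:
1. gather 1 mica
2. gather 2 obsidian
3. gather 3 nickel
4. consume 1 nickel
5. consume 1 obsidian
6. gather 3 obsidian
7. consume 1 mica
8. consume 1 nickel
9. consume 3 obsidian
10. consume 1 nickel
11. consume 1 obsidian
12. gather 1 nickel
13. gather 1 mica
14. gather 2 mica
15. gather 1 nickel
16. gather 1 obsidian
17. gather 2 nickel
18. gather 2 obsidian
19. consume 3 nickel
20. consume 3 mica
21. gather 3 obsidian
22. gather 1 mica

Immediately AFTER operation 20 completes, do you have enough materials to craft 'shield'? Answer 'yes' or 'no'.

Answer: no

Derivation:
After 1 (gather 1 mica): mica=1
After 2 (gather 2 obsidian): mica=1 obsidian=2
After 3 (gather 3 nickel): mica=1 nickel=3 obsidian=2
After 4 (consume 1 nickel): mica=1 nickel=2 obsidian=2
After 5 (consume 1 obsidian): mica=1 nickel=2 obsidian=1
After 6 (gather 3 obsidian): mica=1 nickel=2 obsidian=4
After 7 (consume 1 mica): nickel=2 obsidian=4
After 8 (consume 1 nickel): nickel=1 obsidian=4
After 9 (consume 3 obsidian): nickel=1 obsidian=1
After 10 (consume 1 nickel): obsidian=1
After 11 (consume 1 obsidian): (empty)
After 12 (gather 1 nickel): nickel=1
After 13 (gather 1 mica): mica=1 nickel=1
After 14 (gather 2 mica): mica=3 nickel=1
After 15 (gather 1 nickel): mica=3 nickel=2
After 16 (gather 1 obsidian): mica=3 nickel=2 obsidian=1
After 17 (gather 2 nickel): mica=3 nickel=4 obsidian=1
After 18 (gather 2 obsidian): mica=3 nickel=4 obsidian=3
After 19 (consume 3 nickel): mica=3 nickel=1 obsidian=3
After 20 (consume 3 mica): nickel=1 obsidian=3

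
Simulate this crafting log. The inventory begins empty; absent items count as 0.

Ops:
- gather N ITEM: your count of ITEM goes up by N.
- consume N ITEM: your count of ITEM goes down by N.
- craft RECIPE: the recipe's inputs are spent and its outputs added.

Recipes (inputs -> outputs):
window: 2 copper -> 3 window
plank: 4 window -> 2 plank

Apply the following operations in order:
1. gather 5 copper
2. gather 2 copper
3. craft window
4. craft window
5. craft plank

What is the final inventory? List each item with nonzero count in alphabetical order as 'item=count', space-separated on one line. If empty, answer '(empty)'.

After 1 (gather 5 copper): copper=5
After 2 (gather 2 copper): copper=7
After 3 (craft window): copper=5 window=3
After 4 (craft window): copper=3 window=6
After 5 (craft plank): copper=3 plank=2 window=2

Answer: copper=3 plank=2 window=2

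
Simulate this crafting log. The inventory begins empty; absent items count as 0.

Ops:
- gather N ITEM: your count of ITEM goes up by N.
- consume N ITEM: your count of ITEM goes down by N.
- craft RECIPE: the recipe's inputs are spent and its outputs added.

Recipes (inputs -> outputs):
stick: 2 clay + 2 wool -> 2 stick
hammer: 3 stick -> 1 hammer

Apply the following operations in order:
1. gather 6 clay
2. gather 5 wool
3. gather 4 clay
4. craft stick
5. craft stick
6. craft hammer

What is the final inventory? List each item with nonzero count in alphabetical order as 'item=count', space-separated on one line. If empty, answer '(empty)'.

Answer: clay=6 hammer=1 stick=1 wool=1

Derivation:
After 1 (gather 6 clay): clay=6
After 2 (gather 5 wool): clay=6 wool=5
After 3 (gather 4 clay): clay=10 wool=5
After 4 (craft stick): clay=8 stick=2 wool=3
After 5 (craft stick): clay=6 stick=4 wool=1
After 6 (craft hammer): clay=6 hammer=1 stick=1 wool=1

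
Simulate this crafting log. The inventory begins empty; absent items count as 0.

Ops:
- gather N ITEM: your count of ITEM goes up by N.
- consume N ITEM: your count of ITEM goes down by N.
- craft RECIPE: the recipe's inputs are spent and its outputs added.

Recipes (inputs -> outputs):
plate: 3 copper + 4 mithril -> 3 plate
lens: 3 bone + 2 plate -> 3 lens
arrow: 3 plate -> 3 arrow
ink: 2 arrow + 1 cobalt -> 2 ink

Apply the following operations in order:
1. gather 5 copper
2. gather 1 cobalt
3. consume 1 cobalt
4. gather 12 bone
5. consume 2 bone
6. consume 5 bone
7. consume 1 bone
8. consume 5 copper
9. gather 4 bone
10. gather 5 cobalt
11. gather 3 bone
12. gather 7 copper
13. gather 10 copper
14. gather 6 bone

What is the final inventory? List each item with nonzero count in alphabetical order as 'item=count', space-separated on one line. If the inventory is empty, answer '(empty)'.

After 1 (gather 5 copper): copper=5
After 2 (gather 1 cobalt): cobalt=1 copper=5
After 3 (consume 1 cobalt): copper=5
After 4 (gather 12 bone): bone=12 copper=5
After 5 (consume 2 bone): bone=10 copper=5
After 6 (consume 5 bone): bone=5 copper=5
After 7 (consume 1 bone): bone=4 copper=5
After 8 (consume 5 copper): bone=4
After 9 (gather 4 bone): bone=8
After 10 (gather 5 cobalt): bone=8 cobalt=5
After 11 (gather 3 bone): bone=11 cobalt=5
After 12 (gather 7 copper): bone=11 cobalt=5 copper=7
After 13 (gather 10 copper): bone=11 cobalt=5 copper=17
After 14 (gather 6 bone): bone=17 cobalt=5 copper=17

Answer: bone=17 cobalt=5 copper=17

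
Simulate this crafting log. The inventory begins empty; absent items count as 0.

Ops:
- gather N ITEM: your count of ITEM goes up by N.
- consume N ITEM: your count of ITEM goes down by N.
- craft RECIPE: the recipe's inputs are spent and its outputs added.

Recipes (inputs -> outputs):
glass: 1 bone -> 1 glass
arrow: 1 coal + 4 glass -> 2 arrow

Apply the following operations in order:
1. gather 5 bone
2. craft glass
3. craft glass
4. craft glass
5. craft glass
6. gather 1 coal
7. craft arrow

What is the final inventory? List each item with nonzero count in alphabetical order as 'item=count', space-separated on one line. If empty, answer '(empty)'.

After 1 (gather 5 bone): bone=5
After 2 (craft glass): bone=4 glass=1
After 3 (craft glass): bone=3 glass=2
After 4 (craft glass): bone=2 glass=3
After 5 (craft glass): bone=1 glass=4
After 6 (gather 1 coal): bone=1 coal=1 glass=4
After 7 (craft arrow): arrow=2 bone=1

Answer: arrow=2 bone=1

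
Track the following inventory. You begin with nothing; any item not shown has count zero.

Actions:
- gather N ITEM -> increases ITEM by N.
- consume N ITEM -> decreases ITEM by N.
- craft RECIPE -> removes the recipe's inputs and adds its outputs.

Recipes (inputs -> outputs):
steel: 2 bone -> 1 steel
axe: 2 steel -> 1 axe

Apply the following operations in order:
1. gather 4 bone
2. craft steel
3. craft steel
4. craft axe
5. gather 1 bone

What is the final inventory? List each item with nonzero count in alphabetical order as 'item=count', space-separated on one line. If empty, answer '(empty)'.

Answer: axe=1 bone=1

Derivation:
After 1 (gather 4 bone): bone=4
After 2 (craft steel): bone=2 steel=1
After 3 (craft steel): steel=2
After 4 (craft axe): axe=1
After 5 (gather 1 bone): axe=1 bone=1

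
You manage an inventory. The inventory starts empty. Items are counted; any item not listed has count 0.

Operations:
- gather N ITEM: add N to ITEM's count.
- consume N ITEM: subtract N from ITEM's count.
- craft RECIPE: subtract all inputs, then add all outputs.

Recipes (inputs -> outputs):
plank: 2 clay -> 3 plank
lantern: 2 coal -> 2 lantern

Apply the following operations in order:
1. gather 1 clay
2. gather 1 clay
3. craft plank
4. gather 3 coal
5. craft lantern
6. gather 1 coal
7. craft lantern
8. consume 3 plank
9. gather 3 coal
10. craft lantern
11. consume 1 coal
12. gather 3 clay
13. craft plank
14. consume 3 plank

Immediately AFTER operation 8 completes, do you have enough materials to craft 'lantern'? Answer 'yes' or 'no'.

After 1 (gather 1 clay): clay=1
After 2 (gather 1 clay): clay=2
After 3 (craft plank): plank=3
After 4 (gather 3 coal): coal=3 plank=3
After 5 (craft lantern): coal=1 lantern=2 plank=3
After 6 (gather 1 coal): coal=2 lantern=2 plank=3
After 7 (craft lantern): lantern=4 plank=3
After 8 (consume 3 plank): lantern=4

Answer: no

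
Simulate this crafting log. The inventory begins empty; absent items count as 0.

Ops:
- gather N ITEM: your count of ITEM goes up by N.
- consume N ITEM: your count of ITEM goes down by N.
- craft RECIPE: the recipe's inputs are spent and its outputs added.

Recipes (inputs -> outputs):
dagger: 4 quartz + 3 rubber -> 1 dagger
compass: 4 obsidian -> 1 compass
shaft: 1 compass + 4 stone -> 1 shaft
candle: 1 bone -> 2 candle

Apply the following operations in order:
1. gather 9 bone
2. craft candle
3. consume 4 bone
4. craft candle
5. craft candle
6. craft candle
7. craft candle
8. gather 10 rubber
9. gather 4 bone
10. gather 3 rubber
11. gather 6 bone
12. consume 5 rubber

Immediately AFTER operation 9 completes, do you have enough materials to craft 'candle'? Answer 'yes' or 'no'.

Answer: yes

Derivation:
After 1 (gather 9 bone): bone=9
After 2 (craft candle): bone=8 candle=2
After 3 (consume 4 bone): bone=4 candle=2
After 4 (craft candle): bone=3 candle=4
After 5 (craft candle): bone=2 candle=6
After 6 (craft candle): bone=1 candle=8
After 7 (craft candle): candle=10
After 8 (gather 10 rubber): candle=10 rubber=10
After 9 (gather 4 bone): bone=4 candle=10 rubber=10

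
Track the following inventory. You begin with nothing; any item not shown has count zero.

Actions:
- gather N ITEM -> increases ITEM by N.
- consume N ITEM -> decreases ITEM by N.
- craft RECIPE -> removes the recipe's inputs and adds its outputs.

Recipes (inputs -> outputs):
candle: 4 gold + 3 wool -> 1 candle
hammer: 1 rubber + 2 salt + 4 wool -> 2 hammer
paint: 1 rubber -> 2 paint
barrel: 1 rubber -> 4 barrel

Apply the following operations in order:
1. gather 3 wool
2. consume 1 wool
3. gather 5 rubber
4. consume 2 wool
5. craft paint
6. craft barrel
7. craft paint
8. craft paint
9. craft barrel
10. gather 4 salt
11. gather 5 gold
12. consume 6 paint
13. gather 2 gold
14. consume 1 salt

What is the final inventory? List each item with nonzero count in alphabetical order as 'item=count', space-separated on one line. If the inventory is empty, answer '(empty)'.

After 1 (gather 3 wool): wool=3
After 2 (consume 1 wool): wool=2
After 3 (gather 5 rubber): rubber=5 wool=2
After 4 (consume 2 wool): rubber=5
After 5 (craft paint): paint=2 rubber=4
After 6 (craft barrel): barrel=4 paint=2 rubber=3
After 7 (craft paint): barrel=4 paint=4 rubber=2
After 8 (craft paint): barrel=4 paint=6 rubber=1
After 9 (craft barrel): barrel=8 paint=6
After 10 (gather 4 salt): barrel=8 paint=6 salt=4
After 11 (gather 5 gold): barrel=8 gold=5 paint=6 salt=4
After 12 (consume 6 paint): barrel=8 gold=5 salt=4
After 13 (gather 2 gold): barrel=8 gold=7 salt=4
After 14 (consume 1 salt): barrel=8 gold=7 salt=3

Answer: barrel=8 gold=7 salt=3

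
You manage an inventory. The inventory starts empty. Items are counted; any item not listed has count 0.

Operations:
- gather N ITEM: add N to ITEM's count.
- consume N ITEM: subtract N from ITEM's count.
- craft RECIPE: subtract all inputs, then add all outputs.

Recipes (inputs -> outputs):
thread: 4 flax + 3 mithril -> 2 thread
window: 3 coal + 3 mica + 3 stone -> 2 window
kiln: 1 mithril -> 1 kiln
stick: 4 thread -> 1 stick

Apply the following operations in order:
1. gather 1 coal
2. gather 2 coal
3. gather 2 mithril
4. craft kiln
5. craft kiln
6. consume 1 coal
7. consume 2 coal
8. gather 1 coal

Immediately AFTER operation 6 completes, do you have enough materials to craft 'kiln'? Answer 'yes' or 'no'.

After 1 (gather 1 coal): coal=1
After 2 (gather 2 coal): coal=3
After 3 (gather 2 mithril): coal=3 mithril=2
After 4 (craft kiln): coal=3 kiln=1 mithril=1
After 5 (craft kiln): coal=3 kiln=2
After 6 (consume 1 coal): coal=2 kiln=2

Answer: no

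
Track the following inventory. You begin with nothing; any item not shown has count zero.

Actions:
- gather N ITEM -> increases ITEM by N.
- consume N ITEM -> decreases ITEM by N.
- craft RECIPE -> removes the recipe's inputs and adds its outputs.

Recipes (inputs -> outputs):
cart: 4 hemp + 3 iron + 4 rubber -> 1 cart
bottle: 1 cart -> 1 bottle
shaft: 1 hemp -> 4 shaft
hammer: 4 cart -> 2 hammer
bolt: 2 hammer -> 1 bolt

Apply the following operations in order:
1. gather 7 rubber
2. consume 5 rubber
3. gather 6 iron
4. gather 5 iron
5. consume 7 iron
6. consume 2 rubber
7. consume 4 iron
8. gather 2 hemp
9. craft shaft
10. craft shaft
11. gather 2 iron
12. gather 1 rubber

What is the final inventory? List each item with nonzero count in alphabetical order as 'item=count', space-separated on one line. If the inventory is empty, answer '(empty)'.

After 1 (gather 7 rubber): rubber=7
After 2 (consume 5 rubber): rubber=2
After 3 (gather 6 iron): iron=6 rubber=2
After 4 (gather 5 iron): iron=11 rubber=2
After 5 (consume 7 iron): iron=4 rubber=2
After 6 (consume 2 rubber): iron=4
After 7 (consume 4 iron): (empty)
After 8 (gather 2 hemp): hemp=2
After 9 (craft shaft): hemp=1 shaft=4
After 10 (craft shaft): shaft=8
After 11 (gather 2 iron): iron=2 shaft=8
After 12 (gather 1 rubber): iron=2 rubber=1 shaft=8

Answer: iron=2 rubber=1 shaft=8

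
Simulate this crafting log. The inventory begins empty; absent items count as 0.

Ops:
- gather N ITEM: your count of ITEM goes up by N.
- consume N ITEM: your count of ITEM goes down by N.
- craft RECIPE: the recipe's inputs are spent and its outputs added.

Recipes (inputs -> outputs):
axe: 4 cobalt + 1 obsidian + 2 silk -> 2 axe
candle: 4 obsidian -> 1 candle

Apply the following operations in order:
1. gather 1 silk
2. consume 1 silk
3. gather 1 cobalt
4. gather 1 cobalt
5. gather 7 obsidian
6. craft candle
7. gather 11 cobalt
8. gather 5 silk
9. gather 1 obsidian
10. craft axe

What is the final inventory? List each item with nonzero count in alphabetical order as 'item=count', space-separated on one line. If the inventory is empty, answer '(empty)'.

After 1 (gather 1 silk): silk=1
After 2 (consume 1 silk): (empty)
After 3 (gather 1 cobalt): cobalt=1
After 4 (gather 1 cobalt): cobalt=2
After 5 (gather 7 obsidian): cobalt=2 obsidian=7
After 6 (craft candle): candle=1 cobalt=2 obsidian=3
After 7 (gather 11 cobalt): candle=1 cobalt=13 obsidian=3
After 8 (gather 5 silk): candle=1 cobalt=13 obsidian=3 silk=5
After 9 (gather 1 obsidian): candle=1 cobalt=13 obsidian=4 silk=5
After 10 (craft axe): axe=2 candle=1 cobalt=9 obsidian=3 silk=3

Answer: axe=2 candle=1 cobalt=9 obsidian=3 silk=3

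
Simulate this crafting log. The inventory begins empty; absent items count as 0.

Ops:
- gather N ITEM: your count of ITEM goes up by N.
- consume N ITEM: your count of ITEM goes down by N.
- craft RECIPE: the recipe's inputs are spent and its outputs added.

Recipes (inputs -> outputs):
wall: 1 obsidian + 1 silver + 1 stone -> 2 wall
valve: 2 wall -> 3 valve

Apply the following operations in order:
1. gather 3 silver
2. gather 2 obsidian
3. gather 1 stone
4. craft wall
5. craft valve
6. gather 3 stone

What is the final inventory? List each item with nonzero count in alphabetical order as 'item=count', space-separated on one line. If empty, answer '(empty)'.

Answer: obsidian=1 silver=2 stone=3 valve=3

Derivation:
After 1 (gather 3 silver): silver=3
After 2 (gather 2 obsidian): obsidian=2 silver=3
After 3 (gather 1 stone): obsidian=2 silver=3 stone=1
After 4 (craft wall): obsidian=1 silver=2 wall=2
After 5 (craft valve): obsidian=1 silver=2 valve=3
After 6 (gather 3 stone): obsidian=1 silver=2 stone=3 valve=3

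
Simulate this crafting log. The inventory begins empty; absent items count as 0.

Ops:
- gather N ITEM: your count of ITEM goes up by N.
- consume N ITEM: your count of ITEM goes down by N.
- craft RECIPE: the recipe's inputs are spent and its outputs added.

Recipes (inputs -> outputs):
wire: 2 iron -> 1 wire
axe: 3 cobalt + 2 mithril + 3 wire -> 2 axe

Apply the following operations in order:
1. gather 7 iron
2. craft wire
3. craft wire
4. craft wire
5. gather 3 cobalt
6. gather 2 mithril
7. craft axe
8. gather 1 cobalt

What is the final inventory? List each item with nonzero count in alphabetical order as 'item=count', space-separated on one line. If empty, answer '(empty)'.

Answer: axe=2 cobalt=1 iron=1

Derivation:
After 1 (gather 7 iron): iron=7
After 2 (craft wire): iron=5 wire=1
After 3 (craft wire): iron=3 wire=2
After 4 (craft wire): iron=1 wire=3
After 5 (gather 3 cobalt): cobalt=3 iron=1 wire=3
After 6 (gather 2 mithril): cobalt=3 iron=1 mithril=2 wire=3
After 7 (craft axe): axe=2 iron=1
After 8 (gather 1 cobalt): axe=2 cobalt=1 iron=1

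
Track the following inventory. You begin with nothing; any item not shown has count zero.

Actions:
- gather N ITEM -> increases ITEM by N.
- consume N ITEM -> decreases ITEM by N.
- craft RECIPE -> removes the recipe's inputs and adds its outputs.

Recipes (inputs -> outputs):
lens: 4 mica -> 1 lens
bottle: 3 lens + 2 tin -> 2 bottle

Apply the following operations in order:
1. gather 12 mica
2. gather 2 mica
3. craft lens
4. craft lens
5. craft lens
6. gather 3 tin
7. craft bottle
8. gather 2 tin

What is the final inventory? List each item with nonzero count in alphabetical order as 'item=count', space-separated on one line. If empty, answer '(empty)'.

After 1 (gather 12 mica): mica=12
After 2 (gather 2 mica): mica=14
After 3 (craft lens): lens=1 mica=10
After 4 (craft lens): lens=2 mica=6
After 5 (craft lens): lens=3 mica=2
After 6 (gather 3 tin): lens=3 mica=2 tin=3
After 7 (craft bottle): bottle=2 mica=2 tin=1
After 8 (gather 2 tin): bottle=2 mica=2 tin=3

Answer: bottle=2 mica=2 tin=3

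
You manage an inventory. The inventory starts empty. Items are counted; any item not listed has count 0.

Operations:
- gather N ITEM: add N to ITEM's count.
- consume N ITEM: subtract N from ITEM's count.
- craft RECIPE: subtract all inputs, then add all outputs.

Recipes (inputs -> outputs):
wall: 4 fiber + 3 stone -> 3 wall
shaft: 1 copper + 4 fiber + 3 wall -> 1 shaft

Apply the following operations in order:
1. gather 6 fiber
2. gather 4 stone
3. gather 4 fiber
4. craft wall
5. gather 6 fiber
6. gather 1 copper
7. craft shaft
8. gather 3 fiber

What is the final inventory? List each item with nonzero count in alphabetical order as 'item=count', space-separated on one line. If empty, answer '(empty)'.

After 1 (gather 6 fiber): fiber=6
After 2 (gather 4 stone): fiber=6 stone=4
After 3 (gather 4 fiber): fiber=10 stone=4
After 4 (craft wall): fiber=6 stone=1 wall=3
After 5 (gather 6 fiber): fiber=12 stone=1 wall=3
After 6 (gather 1 copper): copper=1 fiber=12 stone=1 wall=3
After 7 (craft shaft): fiber=8 shaft=1 stone=1
After 8 (gather 3 fiber): fiber=11 shaft=1 stone=1

Answer: fiber=11 shaft=1 stone=1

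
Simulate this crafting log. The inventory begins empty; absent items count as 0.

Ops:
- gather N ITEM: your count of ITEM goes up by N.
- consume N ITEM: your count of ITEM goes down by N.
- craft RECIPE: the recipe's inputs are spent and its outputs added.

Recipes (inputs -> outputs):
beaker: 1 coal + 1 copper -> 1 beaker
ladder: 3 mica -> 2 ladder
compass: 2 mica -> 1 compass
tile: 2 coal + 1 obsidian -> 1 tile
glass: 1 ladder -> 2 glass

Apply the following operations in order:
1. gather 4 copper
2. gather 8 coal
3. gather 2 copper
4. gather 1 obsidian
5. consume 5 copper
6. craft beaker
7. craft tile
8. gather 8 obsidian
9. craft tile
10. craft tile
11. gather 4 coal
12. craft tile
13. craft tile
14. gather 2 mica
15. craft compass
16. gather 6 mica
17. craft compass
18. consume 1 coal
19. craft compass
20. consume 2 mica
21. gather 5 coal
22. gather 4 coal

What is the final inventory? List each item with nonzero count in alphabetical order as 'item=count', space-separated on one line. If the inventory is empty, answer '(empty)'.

Answer: beaker=1 coal=9 compass=3 obsidian=4 tile=5

Derivation:
After 1 (gather 4 copper): copper=4
After 2 (gather 8 coal): coal=8 copper=4
After 3 (gather 2 copper): coal=8 copper=6
After 4 (gather 1 obsidian): coal=8 copper=6 obsidian=1
After 5 (consume 5 copper): coal=8 copper=1 obsidian=1
After 6 (craft beaker): beaker=1 coal=7 obsidian=1
After 7 (craft tile): beaker=1 coal=5 tile=1
After 8 (gather 8 obsidian): beaker=1 coal=5 obsidian=8 tile=1
After 9 (craft tile): beaker=1 coal=3 obsidian=7 tile=2
After 10 (craft tile): beaker=1 coal=1 obsidian=6 tile=3
After 11 (gather 4 coal): beaker=1 coal=5 obsidian=6 tile=3
After 12 (craft tile): beaker=1 coal=3 obsidian=5 tile=4
After 13 (craft tile): beaker=1 coal=1 obsidian=4 tile=5
After 14 (gather 2 mica): beaker=1 coal=1 mica=2 obsidian=4 tile=5
After 15 (craft compass): beaker=1 coal=1 compass=1 obsidian=4 tile=5
After 16 (gather 6 mica): beaker=1 coal=1 compass=1 mica=6 obsidian=4 tile=5
After 17 (craft compass): beaker=1 coal=1 compass=2 mica=4 obsidian=4 tile=5
After 18 (consume 1 coal): beaker=1 compass=2 mica=4 obsidian=4 tile=5
After 19 (craft compass): beaker=1 compass=3 mica=2 obsidian=4 tile=5
After 20 (consume 2 mica): beaker=1 compass=3 obsidian=4 tile=5
After 21 (gather 5 coal): beaker=1 coal=5 compass=3 obsidian=4 tile=5
After 22 (gather 4 coal): beaker=1 coal=9 compass=3 obsidian=4 tile=5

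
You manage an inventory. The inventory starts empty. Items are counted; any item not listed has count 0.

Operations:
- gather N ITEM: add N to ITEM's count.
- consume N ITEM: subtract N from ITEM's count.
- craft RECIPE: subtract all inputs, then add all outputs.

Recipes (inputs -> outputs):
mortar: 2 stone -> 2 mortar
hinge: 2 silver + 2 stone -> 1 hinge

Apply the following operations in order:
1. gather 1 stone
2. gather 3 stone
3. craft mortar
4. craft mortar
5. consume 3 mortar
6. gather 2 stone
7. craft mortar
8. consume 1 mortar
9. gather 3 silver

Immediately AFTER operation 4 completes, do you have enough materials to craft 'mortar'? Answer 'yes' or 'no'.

After 1 (gather 1 stone): stone=1
After 2 (gather 3 stone): stone=4
After 3 (craft mortar): mortar=2 stone=2
After 4 (craft mortar): mortar=4

Answer: no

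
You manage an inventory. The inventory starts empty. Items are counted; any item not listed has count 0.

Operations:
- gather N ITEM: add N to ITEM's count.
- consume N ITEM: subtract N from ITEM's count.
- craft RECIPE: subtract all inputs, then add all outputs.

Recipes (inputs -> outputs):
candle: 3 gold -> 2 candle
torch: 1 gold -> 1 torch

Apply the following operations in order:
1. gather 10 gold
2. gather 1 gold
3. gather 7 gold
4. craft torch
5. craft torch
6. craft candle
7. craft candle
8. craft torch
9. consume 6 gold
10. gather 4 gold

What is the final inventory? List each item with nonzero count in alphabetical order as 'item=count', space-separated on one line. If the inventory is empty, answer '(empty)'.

Answer: candle=4 gold=7 torch=3

Derivation:
After 1 (gather 10 gold): gold=10
After 2 (gather 1 gold): gold=11
After 3 (gather 7 gold): gold=18
After 4 (craft torch): gold=17 torch=1
After 5 (craft torch): gold=16 torch=2
After 6 (craft candle): candle=2 gold=13 torch=2
After 7 (craft candle): candle=4 gold=10 torch=2
After 8 (craft torch): candle=4 gold=9 torch=3
After 9 (consume 6 gold): candle=4 gold=3 torch=3
After 10 (gather 4 gold): candle=4 gold=7 torch=3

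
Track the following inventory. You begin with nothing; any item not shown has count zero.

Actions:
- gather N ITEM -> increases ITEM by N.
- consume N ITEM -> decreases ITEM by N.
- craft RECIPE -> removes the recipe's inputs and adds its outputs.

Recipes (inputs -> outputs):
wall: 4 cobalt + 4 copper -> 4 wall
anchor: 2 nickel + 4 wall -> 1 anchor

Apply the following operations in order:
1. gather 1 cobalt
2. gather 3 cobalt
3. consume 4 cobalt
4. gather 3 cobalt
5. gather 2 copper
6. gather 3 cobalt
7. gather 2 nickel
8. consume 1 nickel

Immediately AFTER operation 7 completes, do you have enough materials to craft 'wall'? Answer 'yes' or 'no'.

Answer: no

Derivation:
After 1 (gather 1 cobalt): cobalt=1
After 2 (gather 3 cobalt): cobalt=4
After 3 (consume 4 cobalt): (empty)
After 4 (gather 3 cobalt): cobalt=3
After 5 (gather 2 copper): cobalt=3 copper=2
After 6 (gather 3 cobalt): cobalt=6 copper=2
After 7 (gather 2 nickel): cobalt=6 copper=2 nickel=2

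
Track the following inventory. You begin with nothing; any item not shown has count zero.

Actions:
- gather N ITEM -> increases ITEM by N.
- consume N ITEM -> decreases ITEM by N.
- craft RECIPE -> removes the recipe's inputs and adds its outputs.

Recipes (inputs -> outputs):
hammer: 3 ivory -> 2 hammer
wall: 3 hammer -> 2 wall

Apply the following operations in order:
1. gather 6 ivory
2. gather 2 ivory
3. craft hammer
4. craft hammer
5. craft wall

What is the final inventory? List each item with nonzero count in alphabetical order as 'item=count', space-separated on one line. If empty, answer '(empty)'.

Answer: hammer=1 ivory=2 wall=2

Derivation:
After 1 (gather 6 ivory): ivory=6
After 2 (gather 2 ivory): ivory=8
After 3 (craft hammer): hammer=2 ivory=5
After 4 (craft hammer): hammer=4 ivory=2
After 5 (craft wall): hammer=1 ivory=2 wall=2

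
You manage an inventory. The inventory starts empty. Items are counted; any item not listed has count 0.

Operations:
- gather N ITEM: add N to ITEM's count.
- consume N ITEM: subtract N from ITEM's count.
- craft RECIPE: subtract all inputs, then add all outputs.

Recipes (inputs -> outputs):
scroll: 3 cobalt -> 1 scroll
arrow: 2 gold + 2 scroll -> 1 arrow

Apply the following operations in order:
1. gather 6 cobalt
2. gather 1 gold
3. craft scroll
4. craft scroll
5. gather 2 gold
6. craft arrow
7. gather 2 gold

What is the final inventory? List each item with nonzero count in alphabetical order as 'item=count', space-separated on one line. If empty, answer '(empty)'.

Answer: arrow=1 gold=3

Derivation:
After 1 (gather 6 cobalt): cobalt=6
After 2 (gather 1 gold): cobalt=6 gold=1
After 3 (craft scroll): cobalt=3 gold=1 scroll=1
After 4 (craft scroll): gold=1 scroll=2
After 5 (gather 2 gold): gold=3 scroll=2
After 6 (craft arrow): arrow=1 gold=1
After 7 (gather 2 gold): arrow=1 gold=3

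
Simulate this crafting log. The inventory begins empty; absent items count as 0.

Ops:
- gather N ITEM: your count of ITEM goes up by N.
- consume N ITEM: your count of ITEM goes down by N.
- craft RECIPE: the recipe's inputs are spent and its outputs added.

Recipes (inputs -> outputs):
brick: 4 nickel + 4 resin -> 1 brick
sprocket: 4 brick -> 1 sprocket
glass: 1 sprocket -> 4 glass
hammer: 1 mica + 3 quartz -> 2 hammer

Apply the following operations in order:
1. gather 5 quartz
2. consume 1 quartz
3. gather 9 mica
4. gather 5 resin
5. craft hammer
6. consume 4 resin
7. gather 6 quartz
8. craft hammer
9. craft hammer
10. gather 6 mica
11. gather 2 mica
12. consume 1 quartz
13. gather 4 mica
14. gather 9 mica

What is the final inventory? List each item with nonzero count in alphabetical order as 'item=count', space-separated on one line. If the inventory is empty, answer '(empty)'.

After 1 (gather 5 quartz): quartz=5
After 2 (consume 1 quartz): quartz=4
After 3 (gather 9 mica): mica=9 quartz=4
After 4 (gather 5 resin): mica=9 quartz=4 resin=5
After 5 (craft hammer): hammer=2 mica=8 quartz=1 resin=5
After 6 (consume 4 resin): hammer=2 mica=8 quartz=1 resin=1
After 7 (gather 6 quartz): hammer=2 mica=8 quartz=7 resin=1
After 8 (craft hammer): hammer=4 mica=7 quartz=4 resin=1
After 9 (craft hammer): hammer=6 mica=6 quartz=1 resin=1
After 10 (gather 6 mica): hammer=6 mica=12 quartz=1 resin=1
After 11 (gather 2 mica): hammer=6 mica=14 quartz=1 resin=1
After 12 (consume 1 quartz): hammer=6 mica=14 resin=1
After 13 (gather 4 mica): hammer=6 mica=18 resin=1
After 14 (gather 9 mica): hammer=6 mica=27 resin=1

Answer: hammer=6 mica=27 resin=1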